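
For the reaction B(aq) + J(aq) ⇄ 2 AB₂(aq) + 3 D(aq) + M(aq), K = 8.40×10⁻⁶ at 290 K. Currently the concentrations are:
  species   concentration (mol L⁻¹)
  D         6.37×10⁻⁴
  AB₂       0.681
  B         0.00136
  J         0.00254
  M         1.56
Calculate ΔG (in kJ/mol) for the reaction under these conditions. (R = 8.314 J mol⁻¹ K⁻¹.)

ΔG = 4.49 kJ/mol

Q = [AB₂]²·[D]³·[M] / ([B]·[J]) = (0.681)²·(6.37×10⁻⁴)³·(1.56) / ((0.00136)·(0.00254)) = 5.41×10⁻⁵
ΔG = RT ln(Q/K) = (8.314 J mol⁻¹ K⁻¹)(290 K) × ln(5.41×10⁻⁵/8.40×10⁻⁶)
   = (2.411 kJ/mol)(1.863) = 4.49 kJ/mol
ΔG > 0, so the forward reaction is non-spontaneous (proceeds in reverse).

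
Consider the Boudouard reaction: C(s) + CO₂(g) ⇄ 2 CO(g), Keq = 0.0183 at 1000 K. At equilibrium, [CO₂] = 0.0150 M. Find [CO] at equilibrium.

(C is a pure solid — omitted from Keq.)
At equilibrium, Keq = [CO]² / [CO₂] = 0.0183.
([CO])² / (0.0150) = 0.0183
[CO]² = 2.74e-4 ⇒ [CO] = 0.0166 M

[CO] = 0.0166 M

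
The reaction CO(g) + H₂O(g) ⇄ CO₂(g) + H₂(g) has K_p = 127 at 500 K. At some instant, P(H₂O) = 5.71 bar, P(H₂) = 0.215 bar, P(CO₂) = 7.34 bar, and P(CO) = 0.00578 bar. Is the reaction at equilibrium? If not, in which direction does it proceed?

in the forward direction

Q_p = P(CO₂)·P(H₂) / (P(CO)·P(H₂O)) = (7.34)·(0.215) / ((0.00578)·(5.71)) = 47.8
Q_p = 47.8 < K_p = 127, so the forward reaction proceeds.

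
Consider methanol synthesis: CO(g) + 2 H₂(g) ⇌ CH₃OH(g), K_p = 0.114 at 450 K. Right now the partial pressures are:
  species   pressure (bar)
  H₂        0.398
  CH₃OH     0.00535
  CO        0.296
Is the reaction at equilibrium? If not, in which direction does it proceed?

no net change (already at equilibrium)

Q_p = P(CH₃OH) / (P(CO)·P(H₂)²) = (0.00535) / ((0.296)·(0.398)²) = 0.114
Q_p = 0.114 = K_p, so the system is already at equilibrium.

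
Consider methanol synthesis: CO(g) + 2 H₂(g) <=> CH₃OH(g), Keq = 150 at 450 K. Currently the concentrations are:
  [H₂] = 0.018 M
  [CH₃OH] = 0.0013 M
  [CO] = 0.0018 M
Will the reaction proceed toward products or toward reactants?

in the reverse direction

Q = [CH₃OH] / ([CO]·[H₂]²) = (0.0013) / ((0.0018)·(0.018)²) = 2200
Q = 2200 > Keq = 150, so the reverse reaction proceeds.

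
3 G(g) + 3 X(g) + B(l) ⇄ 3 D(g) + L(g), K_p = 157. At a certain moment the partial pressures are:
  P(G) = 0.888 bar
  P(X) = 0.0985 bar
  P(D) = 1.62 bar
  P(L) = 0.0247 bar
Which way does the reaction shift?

at equilibrium

(B is a pure liquid — omitted from Q_p.)
Q_p = P(D)³·P(L) / (P(G)³·P(X)³) = (1.62)³·(0.0247) / ((0.888)³·(0.0985)³) = 157
Q_p = 157 = K_p, so the system is already at equilibrium.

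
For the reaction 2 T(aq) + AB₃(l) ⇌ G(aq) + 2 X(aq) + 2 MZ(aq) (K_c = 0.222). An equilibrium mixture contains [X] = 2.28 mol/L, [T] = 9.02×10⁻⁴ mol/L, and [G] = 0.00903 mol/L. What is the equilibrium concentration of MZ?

(AB₃ is a pure liquid — omitted from K_c.)
At equilibrium, K_c = [G]·[X]²·[MZ]² / [T]² = 0.222.
(0.00903)·(2.28)²·([MZ])² / (9.02×10⁻⁴)² = 0.222
[MZ]² = 3.85×10⁻⁶ ⇒ [MZ] = 0.00196 mol/L

[MZ] = 0.00196 mol/L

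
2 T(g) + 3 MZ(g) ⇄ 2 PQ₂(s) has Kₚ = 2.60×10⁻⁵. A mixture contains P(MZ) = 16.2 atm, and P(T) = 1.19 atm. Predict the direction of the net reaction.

toward reactants

(PQ₂ is a pure solid — omitted from Qₚ.)
Qₚ = 1 / (P(T)²·P(MZ)³) = 1 / ((1.19)²·(16.2)³) = 1.66×10⁻⁴
Qₚ = 1.66×10⁻⁴ > Kₚ = 2.60×10⁻⁵, so the reverse reaction proceeds.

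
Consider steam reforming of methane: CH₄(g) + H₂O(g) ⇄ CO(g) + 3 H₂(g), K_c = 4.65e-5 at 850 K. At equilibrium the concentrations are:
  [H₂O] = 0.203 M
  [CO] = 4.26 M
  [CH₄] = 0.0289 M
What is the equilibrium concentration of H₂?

At equilibrium, K_c = [CO]·[H₂]³ / ([CH₄]·[H₂O]) = 4.65e-5.
(4.26)·([H₂])³ / ((0.0289)·(0.203)) = 4.65e-5
[H₂]³ = 6.40e-8 ⇒ [H₂] = 0.00400 M

[H₂] = 0.00400 M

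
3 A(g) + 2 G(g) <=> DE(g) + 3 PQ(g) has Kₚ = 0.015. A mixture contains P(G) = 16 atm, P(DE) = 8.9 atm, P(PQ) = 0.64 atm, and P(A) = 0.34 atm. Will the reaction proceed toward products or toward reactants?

toward reactants

Qₚ = P(DE)·P(PQ)³ / (P(A)³·P(G)²) = (8.9)·(0.64)³ / ((0.34)³·(16)²) = 0.23
Qₚ = 0.23 > Kₚ = 0.015, so the reverse reaction proceeds.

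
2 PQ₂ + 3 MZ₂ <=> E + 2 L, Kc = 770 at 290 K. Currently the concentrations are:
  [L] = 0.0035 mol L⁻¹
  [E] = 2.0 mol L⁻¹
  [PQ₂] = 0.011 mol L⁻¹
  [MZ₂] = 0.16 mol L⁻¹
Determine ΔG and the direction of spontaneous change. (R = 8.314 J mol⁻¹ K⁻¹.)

ΔG = -6.62 kJ/mol; the forward reaction is spontaneous

Qc = [E]·[L]² / ([PQ₂]²·[MZ₂]³) = (2.0)·(0.0035)² / ((0.011)²·(0.16)³) = 49.4
ΔG = RT ln(Qc/Kc) = (8.314 J mol⁻¹ K⁻¹)(290 K) × ln(49.4/770)
   = (2.411 kJ/mol)(-2.746) = -6.62 kJ/mol
ΔG < 0, so the forward reaction is spontaneous (proceeds forward).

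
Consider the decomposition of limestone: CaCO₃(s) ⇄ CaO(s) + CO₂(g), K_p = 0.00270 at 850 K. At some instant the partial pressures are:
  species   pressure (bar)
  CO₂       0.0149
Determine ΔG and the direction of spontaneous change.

(CaCO₃, CaO are pure solids — omitted from Q_p.)
Q_p = P(CO₂) = 0.0149
ΔG = RT ln(Q_p/K_p) = (8.314 J mol⁻¹ K⁻¹)(850 K) × ln(0.0149/0.00270)
   = (7.067 kJ/mol)(1.708) = 12.1 kJ/mol
ΔG > 0, so the forward reaction is non-spontaneous (proceeds in reverse).

ΔG = 12.1 kJ/mol; the forward reaction is non-spontaneous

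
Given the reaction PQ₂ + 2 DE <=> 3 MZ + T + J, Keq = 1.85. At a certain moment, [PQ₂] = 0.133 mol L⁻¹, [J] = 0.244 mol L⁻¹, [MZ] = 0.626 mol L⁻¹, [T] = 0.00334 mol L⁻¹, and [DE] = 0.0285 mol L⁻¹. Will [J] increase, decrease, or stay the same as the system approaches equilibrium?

Q = [MZ]³·[T]·[J] / ([PQ₂]·[DE]²) = (0.626)³·(0.00334)·(0.244) / ((0.133)·(0.0285)²) = 1.85
Q = 1.85 = Keq; the system is at equilibrium.

stay the same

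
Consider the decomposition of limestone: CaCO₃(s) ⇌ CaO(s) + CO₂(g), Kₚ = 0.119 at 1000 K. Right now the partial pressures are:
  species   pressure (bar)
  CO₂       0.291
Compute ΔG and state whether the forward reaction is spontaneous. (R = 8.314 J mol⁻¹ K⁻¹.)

(CaCO₃, CaO are pure solids — omitted from Qₚ.)
Qₚ = P(CO₂) = 0.291
ΔG = RT ln(Qₚ/Kₚ) = (8.314 J mol⁻¹ K⁻¹)(1000 K) × ln(0.291/0.119)
   = (8.314 kJ/mol)(0.8942) = 7.43 kJ/mol
ΔG > 0, so the forward reaction is non-spontaneous (proceeds in reverse).

ΔG = 7.43 kJ/mol; the forward reaction is non-spontaneous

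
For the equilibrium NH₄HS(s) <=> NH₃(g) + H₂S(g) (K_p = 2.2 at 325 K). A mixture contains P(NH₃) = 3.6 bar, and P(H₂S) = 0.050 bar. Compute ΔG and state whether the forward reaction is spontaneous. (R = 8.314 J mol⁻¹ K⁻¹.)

(NH₄HS is a pure solid — omitted from Q_p.)
Q_p = P(NH₃)·P(H₂S) = (3.6)·(0.050) = 0.180
ΔG = RT ln(Q_p/K_p) = (8.314 J mol⁻¹ K⁻¹)(325 K) × ln(0.180/2.2)
   = (2.702 kJ/mol)(-2.503) = -6.76 kJ/mol
ΔG < 0, so the forward reaction is spontaneous (proceeds forward).

ΔG = -6.76 kJ/mol; the forward reaction is spontaneous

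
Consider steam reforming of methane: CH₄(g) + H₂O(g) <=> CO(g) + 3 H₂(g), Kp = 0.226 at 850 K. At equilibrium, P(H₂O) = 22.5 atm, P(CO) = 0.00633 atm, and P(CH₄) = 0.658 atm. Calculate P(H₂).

P(H₂) = 8.09 atm

At equilibrium, Kp = P(CO)·P(H₂)³ / (P(CH₄)·P(H₂O)) = 0.226.
(0.00633)·(P(H₂))³ / ((0.658)·(22.5)) = 0.226
P(H₂)³ = 529 ⇒ P(H₂) = 8.09 atm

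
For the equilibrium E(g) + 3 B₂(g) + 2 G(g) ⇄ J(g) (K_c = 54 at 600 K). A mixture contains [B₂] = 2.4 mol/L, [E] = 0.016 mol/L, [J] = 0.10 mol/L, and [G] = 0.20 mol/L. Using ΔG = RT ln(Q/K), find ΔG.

Q_c = [J] / ([E]·[B₂]³·[G]²) = (0.10) / ((0.016)·(2.4)³·(0.20)²) = 11.3
ΔG = RT ln(Q_c/K_c) = (8.314 J mol⁻¹ K⁻¹)(600 K) × ln(11.3/54)
   = (4.988 kJ/mol)(-1.564) = -7.80 kJ/mol
ΔG < 0, so the forward reaction is spontaneous (proceeds forward).

ΔG = -7.80 kJ/mol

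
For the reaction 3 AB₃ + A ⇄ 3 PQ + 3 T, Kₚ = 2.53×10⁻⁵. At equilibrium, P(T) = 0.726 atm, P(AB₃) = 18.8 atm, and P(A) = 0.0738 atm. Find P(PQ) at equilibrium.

P(PQ) = 0.319 atm

At equilibrium, Kₚ = P(PQ)³·P(T)³ / (P(AB₃)³·P(A)) = 2.53×10⁻⁵.
(P(PQ))³·(0.726)³ / ((18.8)³·(0.0738)) = 2.53×10⁻⁵
P(PQ)³ = 0.0324 ⇒ P(PQ) = 0.319 atm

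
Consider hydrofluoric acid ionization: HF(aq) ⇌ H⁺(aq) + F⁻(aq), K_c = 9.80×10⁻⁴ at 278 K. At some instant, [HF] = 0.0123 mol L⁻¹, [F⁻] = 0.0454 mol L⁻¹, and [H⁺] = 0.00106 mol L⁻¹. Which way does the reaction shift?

Q_c = [H⁺]·[F⁻] / [HF] = (0.00106)·(0.0454) / (0.0123) = 0.00391
Q_c = 0.00391 > K_c = 9.80×10⁻⁴, so the reverse reaction proceeds.

reverse (toward reactants)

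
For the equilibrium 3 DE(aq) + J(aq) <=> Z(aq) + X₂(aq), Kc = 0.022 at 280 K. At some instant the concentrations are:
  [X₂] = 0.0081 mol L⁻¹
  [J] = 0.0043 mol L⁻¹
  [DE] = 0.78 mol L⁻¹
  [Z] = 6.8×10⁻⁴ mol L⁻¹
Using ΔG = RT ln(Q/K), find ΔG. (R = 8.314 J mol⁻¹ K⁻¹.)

ΔG = -4.88 kJ/mol

Qc = [Z]·[X₂] / ([DE]³·[J]) = (6.8×10⁻⁴)·(0.0081) / ((0.78)³·(0.0043)) = 0.00270
ΔG = RT ln(Qc/Kc) = (8.314 J mol⁻¹ K⁻¹)(280 K) × ln(0.00270/0.022)
   = (2.328 kJ/mol)(-2.098) = -4.88 kJ/mol
ΔG < 0, so the forward reaction is spontaneous (proceeds forward).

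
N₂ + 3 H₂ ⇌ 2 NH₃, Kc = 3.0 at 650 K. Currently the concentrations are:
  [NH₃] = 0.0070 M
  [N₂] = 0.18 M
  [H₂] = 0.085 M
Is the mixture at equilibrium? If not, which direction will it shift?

Qc = [NH₃]² / ([N₂]·[H₂]³) = (0.0070)² / ((0.18)·(0.085)³) = 0.44
Qc = 0.44 < Kc = 3.0: net forward reaction.

no; Q < K, reaction proceeds forward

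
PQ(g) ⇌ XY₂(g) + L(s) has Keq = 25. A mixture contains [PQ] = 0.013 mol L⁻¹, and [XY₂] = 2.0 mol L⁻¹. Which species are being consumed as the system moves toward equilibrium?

XY₂, L (products)

(L is a pure solid — omitted from Q.)
Q = [XY₂] / [PQ] = (2.0) / (0.013) = 150
Q = 150 > Keq = 25: net reverse reaction.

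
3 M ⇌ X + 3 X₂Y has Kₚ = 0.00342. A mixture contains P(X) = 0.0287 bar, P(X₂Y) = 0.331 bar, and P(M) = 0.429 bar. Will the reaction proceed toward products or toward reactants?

toward reactants

Qₚ = P(X)·P(X₂Y)³ / P(M)³ = (0.0287)·(0.331)³ / (0.429)³ = 0.0132
Qₚ = 0.0132 > Kₚ = 0.00342, so the reverse reaction proceeds.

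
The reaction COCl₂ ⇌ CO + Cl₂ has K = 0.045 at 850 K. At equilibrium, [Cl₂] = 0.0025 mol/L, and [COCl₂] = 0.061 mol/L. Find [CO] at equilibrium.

At equilibrium, K = [CO]·[Cl₂] / [COCl₂] = 0.045.
([CO])·(0.0025) / (0.061) = 0.045
[CO] = 1.10 = 1.1 mol/L

[CO] = 1.1 mol/L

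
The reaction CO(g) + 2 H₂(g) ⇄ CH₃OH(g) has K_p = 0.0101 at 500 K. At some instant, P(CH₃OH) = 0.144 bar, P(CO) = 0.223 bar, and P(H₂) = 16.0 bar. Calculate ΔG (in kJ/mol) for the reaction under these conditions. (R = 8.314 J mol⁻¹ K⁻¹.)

Q_p = P(CH₃OH) / (P(CO)·P(H₂)²) = (0.144) / ((0.223)·(16.0)²) = 0.00252
ΔG = RT ln(Q_p/K_p) = (8.314 J mol⁻¹ K⁻¹)(500 K) × ln(0.00252/0.0101)
   = (4.157 kJ/mol)(-1.388) = -5.77 kJ/mol
ΔG < 0, so the forward reaction is spontaneous (proceeds forward).

ΔG = -5.77 kJ/mol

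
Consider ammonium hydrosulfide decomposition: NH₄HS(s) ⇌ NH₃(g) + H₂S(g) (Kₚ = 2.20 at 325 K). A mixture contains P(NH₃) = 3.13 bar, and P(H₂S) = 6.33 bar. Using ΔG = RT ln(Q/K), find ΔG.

(NH₄HS is a pure solid — omitted from Qₚ.)
Qₚ = P(NH₃)·P(H₂S) = (3.13)·(6.33) = 19.8
ΔG = RT ln(Qₚ/Kₚ) = (8.314 J mol⁻¹ K⁻¹)(325 K) × ln(19.8/2.20)
   = (2.702 kJ/mol)(2.197) = 5.94 kJ/mol
ΔG > 0, so the forward reaction is non-spontaneous (proceeds in reverse).

ΔG = 5.94 kJ/mol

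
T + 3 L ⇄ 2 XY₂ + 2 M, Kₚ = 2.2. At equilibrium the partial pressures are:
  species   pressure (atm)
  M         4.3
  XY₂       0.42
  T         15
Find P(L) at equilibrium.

P(L) = 0.46 atm

At equilibrium, Kₚ = P(XY₂)²·P(M)² / (P(T)·P(L)³) = 2.2.
(0.42)²·(4.3)² / ((15)·(P(L))³) = 2.2
P(L)³ = 0.0988 ⇒ P(L) = 0.46 atm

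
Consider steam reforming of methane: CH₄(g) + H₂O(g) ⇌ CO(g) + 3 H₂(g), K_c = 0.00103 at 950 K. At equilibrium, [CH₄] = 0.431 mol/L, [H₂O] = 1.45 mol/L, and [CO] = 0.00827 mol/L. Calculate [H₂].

[H₂] = 0.427 mol/L

At equilibrium, K_c = [CO]·[H₂]³ / ([CH₄]·[H₂O]) = 0.00103.
(0.00827)·([H₂])³ / ((0.431)·(1.45)) = 0.00103
[H₂]³ = 0.0778 ⇒ [H₂] = 0.427 mol/L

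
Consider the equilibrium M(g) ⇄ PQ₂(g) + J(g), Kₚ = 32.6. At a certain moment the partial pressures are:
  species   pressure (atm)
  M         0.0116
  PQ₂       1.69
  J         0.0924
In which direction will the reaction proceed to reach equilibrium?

Qₚ = P(PQ₂)·P(J) / P(M) = (1.69)·(0.0924) / (0.0116) = 13.5
Qₚ = 13.5 < Kₚ = 32.6, so the forward reaction proceeds.

in the forward direction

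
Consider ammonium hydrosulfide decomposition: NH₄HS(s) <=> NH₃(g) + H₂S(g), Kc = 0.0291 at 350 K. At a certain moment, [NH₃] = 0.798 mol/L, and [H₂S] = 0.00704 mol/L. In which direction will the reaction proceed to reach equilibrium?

in the forward direction

(NH₄HS is a pure solid — omitted from Qc.)
Qc = [NH₃]·[H₂S] = (0.798)·(0.00704) = 0.00562
Qc = 0.00562 < Kc = 0.0291, so the forward reaction proceeds.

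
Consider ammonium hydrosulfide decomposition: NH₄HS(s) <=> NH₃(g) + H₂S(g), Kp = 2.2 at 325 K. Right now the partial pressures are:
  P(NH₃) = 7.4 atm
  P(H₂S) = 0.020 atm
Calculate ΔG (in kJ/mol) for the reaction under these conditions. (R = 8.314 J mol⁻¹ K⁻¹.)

(NH₄HS is a pure solid — omitted from Qp.)
Qp = P(NH₃)·P(H₂S) = (7.4)·(0.020) = 0.148
ΔG = RT ln(Qp/Kp) = (8.314 J mol⁻¹ K⁻¹)(325 K) × ln(0.148/2.2)
   = (2.702 kJ/mol)(-2.699) = -7.29 kJ/mol
ΔG < 0, so the forward reaction is spontaneous (proceeds forward).

ΔG = -7.29 kJ/mol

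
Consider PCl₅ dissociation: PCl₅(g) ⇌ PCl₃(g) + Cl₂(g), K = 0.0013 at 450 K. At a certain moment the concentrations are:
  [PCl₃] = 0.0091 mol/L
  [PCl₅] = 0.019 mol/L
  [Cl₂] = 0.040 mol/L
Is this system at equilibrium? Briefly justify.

Q = [PCl₃]·[Cl₂] / [PCl₅] = (0.0091)·(0.040) / (0.019) = 0.019
Q = 0.019 > K = 0.0013: net reverse reaction.

no; Q > K, reaction proceeds in reverse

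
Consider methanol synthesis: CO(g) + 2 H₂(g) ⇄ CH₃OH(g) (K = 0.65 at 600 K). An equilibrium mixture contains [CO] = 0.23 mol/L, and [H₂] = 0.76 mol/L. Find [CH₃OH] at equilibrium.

[CH₃OH] = 0.086 mol/L

At equilibrium, K = [CH₃OH] / ([CO]·[H₂]²) = 0.65.
([CH₃OH]) / ((0.23)·(0.76)²) = 0.65
[CH₃OH] = 0.0864 = 0.086 mol/L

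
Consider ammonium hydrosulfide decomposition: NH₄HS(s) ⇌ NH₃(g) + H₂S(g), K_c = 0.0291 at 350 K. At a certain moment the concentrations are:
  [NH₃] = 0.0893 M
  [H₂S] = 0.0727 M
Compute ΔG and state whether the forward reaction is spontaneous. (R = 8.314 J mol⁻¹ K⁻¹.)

ΔG = -4.37 kJ/mol; the forward reaction is spontaneous

(NH₄HS is a pure solid — omitted from Q_c.)
Q_c = [NH₃]·[H₂S] = (0.0893)·(0.0727) = 0.00649
ΔG = RT ln(Q_c/K_c) = (8.314 J mol⁻¹ K⁻¹)(350 K) × ln(0.00649/0.0291)
   = (2.910 kJ/mol)(-1.500) = -4.37 kJ/mol
ΔG < 0, so the forward reaction is spontaneous (proceeds forward).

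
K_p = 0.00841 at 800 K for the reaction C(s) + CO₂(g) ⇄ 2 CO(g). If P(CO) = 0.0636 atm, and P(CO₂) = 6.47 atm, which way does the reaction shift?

(C is a pure solid — omitted from Q_p.)
Q_p = P(CO)² / P(CO₂) = (0.0636)² / (6.47) = 6.25×10⁻⁴
Q_p = 6.25×10⁻⁴ < K_p = 0.00841, so the forward reaction proceeds.

toward products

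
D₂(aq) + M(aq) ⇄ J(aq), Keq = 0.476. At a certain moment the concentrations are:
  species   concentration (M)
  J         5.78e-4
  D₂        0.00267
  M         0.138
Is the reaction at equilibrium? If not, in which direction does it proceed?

in the reverse direction

Q = [J] / ([D₂]·[M]) = (5.78e-4) / ((0.00267)·(0.138)) = 1.57
Q = 1.57 > Keq = 0.476, so the reverse reaction proceeds.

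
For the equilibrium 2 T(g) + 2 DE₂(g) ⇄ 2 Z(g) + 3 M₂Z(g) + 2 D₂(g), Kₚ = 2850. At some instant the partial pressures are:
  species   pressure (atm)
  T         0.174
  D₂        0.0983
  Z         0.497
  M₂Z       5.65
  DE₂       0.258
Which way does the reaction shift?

forward (toward products)

Qₚ = P(Z)²·P(M₂Z)³·P(D₂)² / (P(T)²·P(DE₂)²) = (0.497)²·(5.65)³·(0.0983)² / ((0.174)²·(0.258)²) = 214
Qₚ = 214 < Kₚ = 2850, so the forward reaction proceeds.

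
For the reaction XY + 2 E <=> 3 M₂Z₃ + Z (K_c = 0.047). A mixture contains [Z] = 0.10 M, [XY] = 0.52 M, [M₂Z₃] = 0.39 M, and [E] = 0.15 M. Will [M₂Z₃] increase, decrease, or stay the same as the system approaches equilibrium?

decrease

Q_c = [M₂Z₃]³·[Z] / ([XY]·[E]²) = (0.39)³·(0.10) / ((0.52)·(0.15)²) = 0.51
Q_c = 0.51 > K_c = 0.047: net reverse reaction.
M₂Z₃ is a product, so it decreases.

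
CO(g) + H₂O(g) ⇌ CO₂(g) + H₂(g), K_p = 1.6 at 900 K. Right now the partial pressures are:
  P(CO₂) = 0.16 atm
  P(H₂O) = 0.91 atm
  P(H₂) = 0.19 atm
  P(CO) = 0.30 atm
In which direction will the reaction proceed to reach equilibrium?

in the forward direction

Q_p = P(CO₂)·P(H₂) / (P(CO)·P(H₂O)) = (0.16)·(0.19) / ((0.30)·(0.91)) = 0.11
Q_p = 0.11 < K_p = 1.6, so the forward reaction proceeds.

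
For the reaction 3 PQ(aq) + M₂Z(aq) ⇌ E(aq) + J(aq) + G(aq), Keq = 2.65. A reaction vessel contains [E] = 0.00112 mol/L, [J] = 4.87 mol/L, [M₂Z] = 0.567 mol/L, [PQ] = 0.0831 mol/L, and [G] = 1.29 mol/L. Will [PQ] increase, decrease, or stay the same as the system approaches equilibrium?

Q = [E]·[J]·[G] / ([PQ]³·[M₂Z]) = (0.00112)·(4.87)·(1.29) / ((0.0831)³·(0.567)) = 21.6
Q = 21.6 > Keq = 2.65: net reverse reaction.
PQ is a reactant, so it increases.

increase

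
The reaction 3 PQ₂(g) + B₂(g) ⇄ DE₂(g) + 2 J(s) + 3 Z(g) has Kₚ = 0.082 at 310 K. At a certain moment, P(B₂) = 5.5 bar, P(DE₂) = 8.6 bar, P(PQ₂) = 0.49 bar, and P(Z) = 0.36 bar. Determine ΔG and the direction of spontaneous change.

(J is a pure solid — omitted from Qₚ.)
Qₚ = P(DE₂)·P(Z)³ / (P(PQ₂)³·P(B₂)) = (8.6)·(0.36)³ / ((0.49)³·(5.5)) = 0.620
ΔG = RT ln(Qₚ/Kₚ) = (8.314 J mol⁻¹ K⁻¹)(310 K) × ln(0.620/0.082)
   = (2.577 kJ/mol)(2.023) = 5.21 kJ/mol
ΔG > 0, so the forward reaction is non-spontaneous (proceeds in reverse).

ΔG = 5.21 kJ/mol; the forward reaction is non-spontaneous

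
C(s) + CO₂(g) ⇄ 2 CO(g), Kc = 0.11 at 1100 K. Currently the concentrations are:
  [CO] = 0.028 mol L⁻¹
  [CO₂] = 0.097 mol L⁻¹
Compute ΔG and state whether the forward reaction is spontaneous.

ΔG = -23.9 kJ/mol; the forward reaction is spontaneous

(C is a pure solid — omitted from Qc.)
Qc = [CO]² / [CO₂] = (0.028)² / (0.097) = 0.00808
ΔG = RT ln(Qc/Kc) = (8.314 J mol⁻¹ K⁻¹)(1100 K) × ln(0.00808/0.11)
   = (9.145 kJ/mol)(-2.611) = -23.9 kJ/mol
ΔG < 0, so the forward reaction is spontaneous (proceeds forward).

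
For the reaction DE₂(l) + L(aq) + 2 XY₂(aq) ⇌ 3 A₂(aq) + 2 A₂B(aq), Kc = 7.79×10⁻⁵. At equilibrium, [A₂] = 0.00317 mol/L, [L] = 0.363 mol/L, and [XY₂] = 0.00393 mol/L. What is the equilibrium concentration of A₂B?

[A₂B] = 0.117 mol/L

(DE₂ is a pure liquid — omitted from Kc.)
At equilibrium, Kc = [A₂]³·[A₂B]² / ([L]·[XY₂]²) = 7.79×10⁻⁵.
(0.00317)³·([A₂B])² / ((0.363)·(0.00393)²) = 7.79×10⁻⁵
[A₂B]² = 0.0137 ⇒ [A₂B] = 0.117 mol/L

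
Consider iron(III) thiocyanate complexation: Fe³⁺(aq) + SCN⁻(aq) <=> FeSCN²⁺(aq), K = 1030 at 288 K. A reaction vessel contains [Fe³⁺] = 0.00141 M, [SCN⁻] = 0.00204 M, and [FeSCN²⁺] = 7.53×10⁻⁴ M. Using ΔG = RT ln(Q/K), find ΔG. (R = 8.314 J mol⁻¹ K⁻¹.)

ΔG = -3.28 kJ/mol

Q = [FeSCN²⁺] / ([Fe³⁺]·[SCN⁻]) = (7.53×10⁻⁴) / ((0.00141)·(0.00204)) = 262
ΔG = RT ln(Q/K) = (8.314 J mol⁻¹ K⁻¹)(288 K) × ln(262/1030)
   = (2.394 kJ/mol)(-1.369) = -3.28 kJ/mol
ΔG < 0, so the forward reaction is spontaneous (proceeds forward).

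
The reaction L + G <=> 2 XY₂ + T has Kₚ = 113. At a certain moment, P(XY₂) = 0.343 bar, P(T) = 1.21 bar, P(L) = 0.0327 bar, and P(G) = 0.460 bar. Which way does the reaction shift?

Qₚ = P(XY₂)²·P(T) / (P(L)·P(G)) = (0.343)²·(1.21) / ((0.0327)·(0.460)) = 9.46
Qₚ = 9.46 < Kₚ = 113, so the forward reaction proceeds.

toward products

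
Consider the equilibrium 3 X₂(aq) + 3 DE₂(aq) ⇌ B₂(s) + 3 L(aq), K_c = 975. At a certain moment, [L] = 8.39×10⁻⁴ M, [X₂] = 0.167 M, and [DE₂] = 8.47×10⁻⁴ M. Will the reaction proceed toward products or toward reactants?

(B₂ is a pure solid — omitted from Q_c.)
Q_c = [L]³ / ([X₂]³·[DE₂]³) = (8.39×10⁻⁴)³ / ((0.167)³·(8.47×10⁻⁴)³) = 209
Q_c = 209 < K_c = 975, so the forward reaction proceeds.

to the right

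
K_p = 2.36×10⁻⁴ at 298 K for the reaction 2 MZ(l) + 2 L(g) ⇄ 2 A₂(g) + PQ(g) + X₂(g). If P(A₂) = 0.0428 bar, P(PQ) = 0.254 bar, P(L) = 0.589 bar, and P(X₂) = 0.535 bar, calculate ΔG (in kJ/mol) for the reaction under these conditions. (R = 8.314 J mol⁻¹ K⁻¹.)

ΔG = 2.76 kJ/mol

(MZ is a pure liquid — omitted from Q_p.)
Q_p = P(A₂)²·P(PQ)·P(X₂) / P(L)² = (0.0428)²·(0.254)·(0.535) / (0.589)² = 7.18×10⁻⁴
ΔG = RT ln(Q_p/K_p) = (8.314 J mol⁻¹ K⁻¹)(298 K) × ln(7.18×10⁻⁴/2.36×10⁻⁴)
   = (2.478 kJ/mol)(1.113) = 2.76 kJ/mol
ΔG > 0, so the forward reaction is non-spontaneous (proceeds in reverse).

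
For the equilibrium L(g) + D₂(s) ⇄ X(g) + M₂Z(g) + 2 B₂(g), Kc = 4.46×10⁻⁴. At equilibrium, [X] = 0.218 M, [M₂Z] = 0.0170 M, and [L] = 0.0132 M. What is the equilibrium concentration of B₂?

[B₂] = 0.0399 M

(D₂ is a pure solid — omitted from Kc.)
At equilibrium, Kc = [X]·[M₂Z]·[B₂]² / [L] = 4.46×10⁻⁴.
(0.218)·(0.0170)·([B₂])² / (0.0132) = 4.46×10⁻⁴
[B₂]² = 0.00159 ⇒ [B₂] = 0.0399 M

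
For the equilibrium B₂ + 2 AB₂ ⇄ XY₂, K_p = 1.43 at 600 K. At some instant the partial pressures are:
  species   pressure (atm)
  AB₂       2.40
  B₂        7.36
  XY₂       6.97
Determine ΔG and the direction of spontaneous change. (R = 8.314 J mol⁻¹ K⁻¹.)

ΔG = -10.8 kJ/mol; the forward reaction is spontaneous

Q_p = P(XY₂) / (P(B₂)·P(AB₂)²) = (6.97) / ((7.36)·(2.40)²) = 0.164
ΔG = RT ln(Q_p/K_p) = (8.314 J mol⁻¹ K⁻¹)(600 K) × ln(0.164/1.43)
   = (4.988 kJ/mol)(-2.166) = -10.8 kJ/mol
ΔG < 0, so the forward reaction is spontaneous (proceeds forward).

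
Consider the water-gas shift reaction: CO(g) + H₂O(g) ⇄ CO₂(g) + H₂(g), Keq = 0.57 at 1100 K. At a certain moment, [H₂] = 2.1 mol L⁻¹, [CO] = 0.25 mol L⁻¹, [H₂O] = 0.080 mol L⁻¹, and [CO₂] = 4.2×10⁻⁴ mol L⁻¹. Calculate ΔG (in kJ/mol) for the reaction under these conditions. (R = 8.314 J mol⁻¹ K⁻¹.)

ΔG = -23.4 kJ/mol

Q = [CO₂]·[H₂] / ([CO]·[H₂O]) = (4.2×10⁻⁴)·(2.1) / ((0.25)·(0.080)) = 0.0441
ΔG = RT ln(Q/Keq) = (8.314 J mol⁻¹ K⁻¹)(1100 K) × ln(0.0441/0.57)
   = (9.145 kJ/mol)(-2.559) = -23.4 kJ/mol
ΔG < 0, so the forward reaction is spontaneous (proceeds forward).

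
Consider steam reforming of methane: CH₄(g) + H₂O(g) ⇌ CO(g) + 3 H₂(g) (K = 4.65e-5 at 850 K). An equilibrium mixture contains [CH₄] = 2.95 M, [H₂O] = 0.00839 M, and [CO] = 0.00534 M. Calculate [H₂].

At equilibrium, K = [CO]·[H₂]³ / ([CH₄]·[H₂O]) = 4.65e-5.
(0.00534)·([H₂])³ / ((2.95)·(0.00839)) = 4.65e-5
[H₂]³ = 2.16e-4 ⇒ [H₂] = 0.0600 M

[H₂] = 0.0600 M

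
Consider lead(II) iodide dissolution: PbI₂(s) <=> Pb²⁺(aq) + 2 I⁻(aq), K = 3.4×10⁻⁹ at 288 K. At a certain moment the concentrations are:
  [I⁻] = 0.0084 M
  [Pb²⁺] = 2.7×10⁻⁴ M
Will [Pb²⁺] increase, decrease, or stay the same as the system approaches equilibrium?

(PbI₂ is a pure solid — omitted from Q.)
Q = [Pb²⁺]·[I⁻]² = (2.7×10⁻⁴)·(0.0084)² = 1.9×10⁻⁸
Q = 1.9×10⁻⁸ > K = 3.4×10⁻⁹: net reverse reaction.
Pb²⁺ is a product, so it decreases.

decrease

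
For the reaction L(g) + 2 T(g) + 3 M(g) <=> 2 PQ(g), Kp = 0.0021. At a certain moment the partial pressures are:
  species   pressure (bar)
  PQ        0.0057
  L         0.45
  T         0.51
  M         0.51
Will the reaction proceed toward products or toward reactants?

neither direction; the system is at equilibrium

Qp = P(PQ)² / (P(L)·P(T)²·P(M)³) = (0.0057)² / ((0.45)·(0.51)²·(0.51)³) = 0.0021
Qp = 0.0021 = Kp, so the system is already at equilibrium.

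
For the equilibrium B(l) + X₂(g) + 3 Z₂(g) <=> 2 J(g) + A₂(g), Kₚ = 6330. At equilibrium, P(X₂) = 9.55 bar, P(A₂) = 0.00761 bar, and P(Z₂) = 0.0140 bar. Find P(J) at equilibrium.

P(J) = 4.67 bar

(B is a pure liquid — omitted from Kₚ.)
At equilibrium, Kₚ = P(J)²·P(A₂) / (P(X₂)·P(Z₂)³) = 6330.
(P(J))²·(0.00761) / ((9.55)·(0.0140)³) = 6330
P(J)² = 21.8 ⇒ P(J) = 4.67 bar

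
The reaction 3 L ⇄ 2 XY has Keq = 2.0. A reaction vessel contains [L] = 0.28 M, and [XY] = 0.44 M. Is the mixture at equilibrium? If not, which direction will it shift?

no; Q > K, reaction proceeds in reverse

Q = [XY]² / [L]³ = (0.44)² / (0.28)³ = 8.8
Q = 8.8 > Keq = 2.0: net reverse reaction.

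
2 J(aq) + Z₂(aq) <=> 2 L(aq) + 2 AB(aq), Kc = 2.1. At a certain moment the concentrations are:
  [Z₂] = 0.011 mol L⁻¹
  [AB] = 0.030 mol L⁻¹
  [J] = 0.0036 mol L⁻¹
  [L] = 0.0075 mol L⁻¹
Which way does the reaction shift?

in the forward direction

Qc = [L]²·[AB]² / ([J]²·[Z₂]) = (0.0075)²·(0.030)² / ((0.0036)²·(0.011)) = 0.36
Qc = 0.36 < Kc = 2.1, so the forward reaction proceeds.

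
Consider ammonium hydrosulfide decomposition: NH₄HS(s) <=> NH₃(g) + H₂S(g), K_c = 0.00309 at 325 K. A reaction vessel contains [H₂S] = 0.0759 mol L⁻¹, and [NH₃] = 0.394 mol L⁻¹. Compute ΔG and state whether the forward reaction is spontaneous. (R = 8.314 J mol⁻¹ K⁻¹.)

(NH₄HS is a pure solid — omitted from Q_c.)
Q_c = [NH₃]·[H₂S] = (0.394)·(0.0759) = 0.0299
ΔG = RT ln(Q_c/K_c) = (8.314 J mol⁻¹ K⁻¹)(325 K) × ln(0.0299/0.00309)
   = (2.702 kJ/mol)(2.270) = 6.13 kJ/mol
ΔG > 0, so the forward reaction is non-spontaneous (proceeds in reverse).

ΔG = 6.13 kJ/mol; the forward reaction is non-spontaneous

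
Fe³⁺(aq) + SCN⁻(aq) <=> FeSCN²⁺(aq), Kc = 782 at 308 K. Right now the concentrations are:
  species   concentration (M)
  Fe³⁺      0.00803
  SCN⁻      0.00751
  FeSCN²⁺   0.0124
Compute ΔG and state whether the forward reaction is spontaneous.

ΔG = -3.42 kJ/mol; the forward reaction is spontaneous

Qc = [FeSCN²⁺] / ([Fe³⁺]·[SCN⁻]) = (0.0124) / ((0.00803)·(0.00751)) = 206
ΔG = RT ln(Qc/Kc) = (8.314 J mol⁻¹ K⁻¹)(308 K) × ln(206/782)
   = (2.561 kJ/mol)(-1.334) = -3.42 kJ/mol
ΔG < 0, so the forward reaction is spontaneous (proceeds forward).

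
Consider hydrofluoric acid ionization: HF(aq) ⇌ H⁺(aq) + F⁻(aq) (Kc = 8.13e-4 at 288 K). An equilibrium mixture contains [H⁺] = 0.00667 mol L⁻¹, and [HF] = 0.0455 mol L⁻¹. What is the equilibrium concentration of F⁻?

At equilibrium, Kc = [H⁺]·[F⁻] / [HF] = 8.13e-4.
(0.00667)·([F⁻]) / (0.0455) = 8.13e-4
[F⁻] = 0.00555 mol L⁻¹

[F⁻] = 0.00555 mol L⁻¹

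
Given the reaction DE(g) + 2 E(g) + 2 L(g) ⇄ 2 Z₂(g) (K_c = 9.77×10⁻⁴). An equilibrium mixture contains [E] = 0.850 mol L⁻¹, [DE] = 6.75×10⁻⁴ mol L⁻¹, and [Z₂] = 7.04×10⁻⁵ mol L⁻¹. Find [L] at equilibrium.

[L] = 0.102 mol L⁻¹

At equilibrium, K_c = [Z₂]² / ([DE]·[E]²·[L]²) = 9.77×10⁻⁴.
(7.04×10⁻⁵)² / ((6.75×10⁻⁴)·(0.850)²·([L])²) = 9.77×10⁻⁴
[L]² = 0.0104 ⇒ [L] = 0.102 mol L⁻¹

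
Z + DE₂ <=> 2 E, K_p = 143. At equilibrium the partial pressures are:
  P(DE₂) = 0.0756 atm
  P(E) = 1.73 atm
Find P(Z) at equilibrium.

At equilibrium, K_p = P(E)² / (P(Z)·P(DE₂)) = 143.
(1.73)² / ((P(Z))·(0.0756)) = 143
P(Z) = 0.277 atm

P(Z) = 0.277 atm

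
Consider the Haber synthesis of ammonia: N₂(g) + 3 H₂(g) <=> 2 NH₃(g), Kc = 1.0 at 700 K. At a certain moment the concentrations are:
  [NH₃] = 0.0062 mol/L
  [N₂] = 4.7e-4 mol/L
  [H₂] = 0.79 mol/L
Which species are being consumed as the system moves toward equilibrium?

Qc = [NH₃]² / ([N₂]·[H₂]³) = (0.0062)² / ((4.7e-4)·(0.79)³) = 0.17
Qc = 0.17 < Kc = 1.0: net forward reaction.

N₂, H₂ (reactants)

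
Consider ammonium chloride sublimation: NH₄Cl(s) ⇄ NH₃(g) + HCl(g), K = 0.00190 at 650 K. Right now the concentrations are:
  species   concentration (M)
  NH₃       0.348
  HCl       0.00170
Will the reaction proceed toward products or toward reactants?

forward (toward products)

(NH₄Cl is a pure solid — omitted from Q.)
Q = [NH₃]·[HCl] = (0.348)·(0.00170) = 5.92e-4
Q = 5.92e-4 < K = 0.00190, so the forward reaction proceeds.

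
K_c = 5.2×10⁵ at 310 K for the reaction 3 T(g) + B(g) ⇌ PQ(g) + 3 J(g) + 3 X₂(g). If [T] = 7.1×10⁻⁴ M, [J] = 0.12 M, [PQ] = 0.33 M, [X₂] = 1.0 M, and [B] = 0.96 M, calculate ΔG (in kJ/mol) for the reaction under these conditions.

ΔG = 2.99 kJ/mol

Q_c = [PQ]·[J]³·[X₂]³ / ([T]³·[B]) = (0.33)·(0.12)³·(1.0)³ / ((7.1×10⁻⁴)³·(0.96)) = 1.66×10⁶
ΔG = RT ln(Q_c/K_c) = (8.314 J mol⁻¹ K⁻¹)(310 K) × ln(1.66×10⁶/5.2×10⁵)
   = (2.577 kJ/mol)(1.161) = 2.99 kJ/mol
ΔG > 0, so the forward reaction is non-spontaneous (proceeds in reverse).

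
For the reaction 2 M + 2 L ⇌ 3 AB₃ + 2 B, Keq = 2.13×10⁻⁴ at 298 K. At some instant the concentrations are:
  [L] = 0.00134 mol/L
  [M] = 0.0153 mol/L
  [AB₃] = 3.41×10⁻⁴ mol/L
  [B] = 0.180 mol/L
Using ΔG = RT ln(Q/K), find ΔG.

ΔG = 6.60 kJ/mol

Q = [AB₃]³·[B]² / ([M]²·[L]²) = (3.41×10⁻⁴)³·(0.180)² / ((0.0153)²·(0.00134)²) = 0.00306
ΔG = RT ln(Q/Keq) = (8.314 J mol⁻¹ K⁻¹)(298 K) × ln(0.00306/2.13×10⁻⁴)
   = (2.478 kJ/mol)(2.665) = 6.60 kJ/mol
ΔG > 0, so the forward reaction is non-spontaneous (proceeds in reverse).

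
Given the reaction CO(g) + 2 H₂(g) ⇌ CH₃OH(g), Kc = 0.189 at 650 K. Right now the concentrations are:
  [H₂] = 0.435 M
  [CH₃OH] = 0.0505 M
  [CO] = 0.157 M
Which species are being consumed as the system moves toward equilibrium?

Qc = [CH₃OH] / ([CO]·[H₂]²) = (0.0505) / ((0.157)·(0.435)²) = 1.70
Qc = 1.70 > Kc = 0.189: net reverse reaction.

CH₃OH (products)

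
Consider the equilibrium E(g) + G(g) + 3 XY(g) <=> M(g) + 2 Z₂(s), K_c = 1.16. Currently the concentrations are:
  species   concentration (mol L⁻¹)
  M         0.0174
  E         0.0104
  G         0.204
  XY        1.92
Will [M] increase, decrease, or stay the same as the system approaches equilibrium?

stay the same

(Z₂ is a pure solid — omitted from Q_c.)
Q_c = [M] / ([E]·[G]·[XY]³) = (0.0174) / ((0.0104)·(0.204)·(1.92)³) = 1.16
Q_c = 1.16 = K_c; the system is at equilibrium.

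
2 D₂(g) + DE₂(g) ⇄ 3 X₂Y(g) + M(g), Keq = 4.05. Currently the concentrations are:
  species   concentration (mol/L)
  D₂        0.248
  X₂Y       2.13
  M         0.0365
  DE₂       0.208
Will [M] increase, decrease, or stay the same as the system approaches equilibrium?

Q = [X₂Y]³·[M] / ([D₂]²·[DE₂]) = (2.13)³·(0.0365) / ((0.248)²·(0.208)) = 27.6
Q = 27.6 > Keq = 4.05: net reverse reaction.
M is a product, so it decreases.

decrease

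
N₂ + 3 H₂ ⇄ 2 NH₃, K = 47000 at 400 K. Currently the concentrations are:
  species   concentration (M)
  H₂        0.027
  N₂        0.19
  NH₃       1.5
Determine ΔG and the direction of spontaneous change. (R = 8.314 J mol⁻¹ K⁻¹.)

Q = [NH₃]² / ([N₂]·[H₂]³) = (1.5)² / ((0.19)·(0.027)³) = 6.02×10⁵
ΔG = RT ln(Q/K) = (8.314 J mol⁻¹ K⁻¹)(400 K) × ln(6.02×10⁵/47000)
   = (3.326 kJ/mol)(2.550) = 8.48 kJ/mol
ΔG > 0, so the forward reaction is non-spontaneous (proceeds in reverse).

ΔG = 8.48 kJ/mol; the forward reaction is non-spontaneous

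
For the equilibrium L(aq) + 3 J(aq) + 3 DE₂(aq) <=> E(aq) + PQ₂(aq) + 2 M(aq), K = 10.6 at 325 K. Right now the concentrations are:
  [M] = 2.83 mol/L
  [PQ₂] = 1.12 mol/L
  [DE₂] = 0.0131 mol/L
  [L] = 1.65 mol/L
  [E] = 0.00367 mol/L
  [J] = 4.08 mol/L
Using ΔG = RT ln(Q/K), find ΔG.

ΔG = 6.79 kJ/mol

Q = [E]·[PQ₂]·[M]² / ([L]·[J]³·[DE₂]³) = (0.00367)·(1.12)·(2.83)² / ((1.65)·(4.08)³·(0.0131)³) = 131
ΔG = RT ln(Q/K) = (8.314 J mol⁻¹ K⁻¹)(325 K) × ln(131/10.6)
   = (2.702 kJ/mol)(2.514) = 6.79 kJ/mol
ΔG > 0, so the forward reaction is non-spontaneous (proceeds in reverse).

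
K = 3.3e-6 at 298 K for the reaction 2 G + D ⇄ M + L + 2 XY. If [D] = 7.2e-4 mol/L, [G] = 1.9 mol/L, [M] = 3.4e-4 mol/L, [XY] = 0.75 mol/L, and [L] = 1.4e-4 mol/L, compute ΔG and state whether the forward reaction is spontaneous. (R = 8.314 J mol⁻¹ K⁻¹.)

Q = [M]·[L]·[XY]² / ([G]²·[D]) = (3.4e-4)·(1.4e-4)·(0.75)² / ((1.9)²·(7.2e-4)) = 1.03e-5
ΔG = RT ln(Q/K) = (8.314 J mol⁻¹ K⁻¹)(298 K) × ln(1.03e-5/3.3e-6)
   = (2.478 kJ/mol)(1.138) = 2.82 kJ/mol
ΔG > 0, so the forward reaction is non-spontaneous (proceeds in reverse).

ΔG = 2.82 kJ/mol; the forward reaction is non-spontaneous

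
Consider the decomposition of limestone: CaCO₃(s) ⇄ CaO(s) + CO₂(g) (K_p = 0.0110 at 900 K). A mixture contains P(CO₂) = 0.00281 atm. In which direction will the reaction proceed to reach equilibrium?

(CaCO₃, CaO are pure solids — omitted from Q_p.)
Q_p = P(CO₂) = 0.00281
Q_p = 0.00281 < K_p = 0.0110, so the forward reaction proceeds.

in the forward direction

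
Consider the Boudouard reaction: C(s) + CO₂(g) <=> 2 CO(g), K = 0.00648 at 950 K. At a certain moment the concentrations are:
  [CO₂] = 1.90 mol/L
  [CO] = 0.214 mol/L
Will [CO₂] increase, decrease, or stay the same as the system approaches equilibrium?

increase

(C is a pure solid — omitted from Q.)
Q = [CO]² / [CO₂] = (0.214)² / (1.90) = 0.0241
Q = 0.0241 > K = 0.00648: net reverse reaction.
CO₂ is a reactant, so it increases.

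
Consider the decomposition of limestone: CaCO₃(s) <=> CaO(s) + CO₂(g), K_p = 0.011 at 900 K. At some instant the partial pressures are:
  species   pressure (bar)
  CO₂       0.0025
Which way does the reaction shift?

(CaCO₃, CaO are pure solids — omitted from Q_p.)
Q_p = P(CO₂) = 0.0025
Q_p = 0.0025 < K_p = 0.011, so the forward reaction proceeds.

toward products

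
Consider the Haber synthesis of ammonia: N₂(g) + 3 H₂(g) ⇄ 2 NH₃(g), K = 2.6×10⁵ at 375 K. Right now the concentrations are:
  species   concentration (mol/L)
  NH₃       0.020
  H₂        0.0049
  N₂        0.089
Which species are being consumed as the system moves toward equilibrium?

Q = [NH₃]² / ([N₂]·[H₂]³) = (0.020)² / ((0.089)·(0.0049)³) = 38000
Q = 38000 < K = 2.6×10⁵: net forward reaction.

N₂, H₂ (reactants)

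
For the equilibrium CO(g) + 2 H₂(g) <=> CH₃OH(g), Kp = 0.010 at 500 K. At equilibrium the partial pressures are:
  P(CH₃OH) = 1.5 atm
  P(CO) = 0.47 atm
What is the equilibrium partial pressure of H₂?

P(H₂) = 18 atm

At equilibrium, Kp = P(CH₃OH) / (P(CO)·P(H₂)²) = 0.010.
(1.5) / ((0.47)·(P(H₂))²) = 0.010
P(H₂)² = 319 ⇒ P(H₂) = 18 atm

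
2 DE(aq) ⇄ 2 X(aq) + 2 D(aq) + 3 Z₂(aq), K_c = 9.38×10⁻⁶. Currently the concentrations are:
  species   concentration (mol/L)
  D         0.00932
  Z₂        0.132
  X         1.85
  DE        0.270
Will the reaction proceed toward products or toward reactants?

Q_c = [X]²·[D]²·[Z₂]³ / [DE]² = (1.85)²·(0.00932)²·(0.132)³ / (0.270)² = 9.38×10⁻⁶
Q_c = 9.38×10⁻⁶ = K_c, so the system is already at equilibrium.

at equilibrium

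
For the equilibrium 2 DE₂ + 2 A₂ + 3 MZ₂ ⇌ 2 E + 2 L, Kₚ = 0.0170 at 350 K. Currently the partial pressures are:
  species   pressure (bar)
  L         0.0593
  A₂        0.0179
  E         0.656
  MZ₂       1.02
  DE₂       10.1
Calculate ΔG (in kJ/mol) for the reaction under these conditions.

Qₚ = P(E)²·P(L)² / (P(DE₂)²·P(A₂)²·P(MZ₂)³) = (0.656)²·(0.0593)² / ((10.1)²·(0.0179)²·(1.02)³) = 0.0436
ΔG = RT ln(Qₚ/Kₚ) = (8.314 J mol⁻¹ K⁻¹)(350 K) × ln(0.0436/0.0170)
   = (2.910 kJ/mol)(0.9418) = 2.74 kJ/mol
ΔG > 0, so the forward reaction is non-spontaneous (proceeds in reverse).

ΔG = 2.74 kJ/mol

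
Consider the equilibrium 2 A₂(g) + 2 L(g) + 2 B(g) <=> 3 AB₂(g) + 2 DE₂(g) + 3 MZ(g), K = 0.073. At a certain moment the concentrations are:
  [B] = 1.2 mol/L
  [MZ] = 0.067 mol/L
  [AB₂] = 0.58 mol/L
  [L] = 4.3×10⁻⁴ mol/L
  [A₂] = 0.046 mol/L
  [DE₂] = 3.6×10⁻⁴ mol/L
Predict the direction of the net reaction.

Q = [AB₂]³·[DE₂]²·[MZ]³ / ([A₂]²·[L]²·[B]²) = (0.58)³·(3.6×10⁻⁴)²·(0.067)³ / ((0.046)²·(4.3×10⁻⁴)²·(1.2)²) = 0.013
Q = 0.013 < K = 0.073, so the forward reaction proceeds.

to the right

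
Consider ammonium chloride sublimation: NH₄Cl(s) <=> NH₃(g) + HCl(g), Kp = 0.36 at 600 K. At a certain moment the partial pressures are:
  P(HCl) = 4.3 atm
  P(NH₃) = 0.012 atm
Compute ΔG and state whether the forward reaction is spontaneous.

(NH₄Cl is a pure solid — omitted from Qp.)
Qp = P(NH₃)·P(HCl) = (0.012)·(4.3) = 0.0516
ΔG = RT ln(Qp/Kp) = (8.314 J mol⁻¹ K⁻¹)(600 K) × ln(0.0516/0.36)
   = (4.988 kJ/mol)(-1.943) = -9.69 kJ/mol
ΔG < 0, so the forward reaction is spontaneous (proceeds forward).

ΔG = -9.69 kJ/mol; the forward reaction is spontaneous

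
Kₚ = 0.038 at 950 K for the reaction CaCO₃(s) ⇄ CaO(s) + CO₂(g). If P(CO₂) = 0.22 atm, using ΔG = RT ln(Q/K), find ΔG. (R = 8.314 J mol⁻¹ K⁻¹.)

ΔG = 13.9 kJ/mol

(CaCO₃, CaO are pure solids — omitted from Qₚ.)
Qₚ = P(CO₂) = 0.220
ΔG = RT ln(Qₚ/Kₚ) = (8.314 J mol⁻¹ K⁻¹)(950 K) × ln(0.220/0.038)
   = (7.898 kJ/mol)(1.756) = 13.9 kJ/mol
ΔG > 0, so the forward reaction is non-spontaneous (proceeds in reverse).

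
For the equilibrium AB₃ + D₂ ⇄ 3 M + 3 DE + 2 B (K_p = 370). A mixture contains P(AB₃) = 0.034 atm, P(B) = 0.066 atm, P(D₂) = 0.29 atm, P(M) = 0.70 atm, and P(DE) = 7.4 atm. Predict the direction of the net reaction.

Q_p = P(M)³·P(DE)³·P(B)² / (P(AB₃)·P(D₂)) = (0.70)³·(7.4)³·(0.066)² / ((0.034)·(0.29)) = 61
Q_p = 61 < K_p = 370, so the forward reaction proceeds.

toward products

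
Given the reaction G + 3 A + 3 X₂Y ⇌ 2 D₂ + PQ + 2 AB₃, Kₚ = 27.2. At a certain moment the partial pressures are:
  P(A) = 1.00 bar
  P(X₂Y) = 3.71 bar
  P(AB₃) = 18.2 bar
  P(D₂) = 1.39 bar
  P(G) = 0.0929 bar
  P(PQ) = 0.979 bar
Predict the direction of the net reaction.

reverse (toward reactants)

Qₚ = P(D₂)²·P(PQ)·P(AB₃)² / (P(G)·P(A)³·P(X₂Y)³) = (1.39)²·(0.979)·(18.2)² / ((0.0929)·(1.00)³·(3.71)³) = 132
Qₚ = 132 > Kₚ = 27.2, so the reverse reaction proceeds.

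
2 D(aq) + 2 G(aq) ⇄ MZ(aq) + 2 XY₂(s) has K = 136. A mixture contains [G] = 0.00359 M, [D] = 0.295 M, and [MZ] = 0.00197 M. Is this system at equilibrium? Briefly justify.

no; Q > K, reaction proceeds in reverse

(XY₂ is a pure solid — omitted from Q.)
Q = [MZ] / ([D]²·[G]²) = (0.00197) / ((0.295)²·(0.00359)²) = 1760
Q = 1760 > K = 136: net reverse reaction.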